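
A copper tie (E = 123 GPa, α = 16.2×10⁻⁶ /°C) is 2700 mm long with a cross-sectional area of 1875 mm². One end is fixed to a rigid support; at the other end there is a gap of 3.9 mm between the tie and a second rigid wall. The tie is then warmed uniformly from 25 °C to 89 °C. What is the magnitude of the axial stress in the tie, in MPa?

If the wall were absent the tie would grow by αΔT L = 16.2×10⁻⁶ × 64 × 2700 = 2.799 mm.
Since δ_free = 2.8 mm is less than the 3.9 mm gap, the tie never touches the wall. No axial force develops.

σ ≈ 0 MPa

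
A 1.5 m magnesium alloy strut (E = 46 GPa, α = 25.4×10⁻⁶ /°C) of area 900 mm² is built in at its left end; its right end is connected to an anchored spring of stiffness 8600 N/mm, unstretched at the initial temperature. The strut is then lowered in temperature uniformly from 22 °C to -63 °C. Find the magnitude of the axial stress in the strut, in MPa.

σ ≈ 23.6 MPa (tensile)

The unrestrained thermal change is αΔT L = 25.4×10⁻⁶ × 85 × 1500 = 3.238 mm.
Let P be the tensile force in the spring. The strut extends elastically by PL/(AE) and the spring stretches by P/k; together these equal δ_free.
P [ L/(AE) + 1/k ] = δ_free → P [ 1500/(900×46×10³) + 1/(8600) ] = 3.238.
P = 3.238 / 0.0001525 = 21230 N.
σ = P/A = 21230/900 = 23.59 MPa.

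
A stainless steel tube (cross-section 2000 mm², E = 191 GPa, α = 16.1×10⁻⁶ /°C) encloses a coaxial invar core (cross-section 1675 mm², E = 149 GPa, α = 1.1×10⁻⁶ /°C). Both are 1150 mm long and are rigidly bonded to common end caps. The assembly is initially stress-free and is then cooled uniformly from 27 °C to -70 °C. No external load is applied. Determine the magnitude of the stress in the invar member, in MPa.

Equilibrium of a rigid end plate with no external load gives equal and opposite internal forces ±P in the two members. Since α_{stainless steel} > α_{invar}, cooling drives the stainless steel into tension and the invar into compression.
Setting the final lengths equal and cancelling L: (α₁ − α₂)ΔT = P/(A₁E₁) + P/(A₂E₂).
|α₁ − α₂|·ΔT = 15×10⁻⁶ × 97 = 0.001455.
1/(A₁E₁) + 1/(A₂E₂) = 1/(2000×191×10³) + 1/(1675×149×10³) = 6.625×10⁻⁹ N⁻¹.
P = 0.001455 / 6.625×10⁻⁹ = 219600 N = 219.6 kN.
σ_{invar} = P/A₂ = 219600/1675 = 131.1 MPa, compressive.

σ ≈ 131 MPa (compressive)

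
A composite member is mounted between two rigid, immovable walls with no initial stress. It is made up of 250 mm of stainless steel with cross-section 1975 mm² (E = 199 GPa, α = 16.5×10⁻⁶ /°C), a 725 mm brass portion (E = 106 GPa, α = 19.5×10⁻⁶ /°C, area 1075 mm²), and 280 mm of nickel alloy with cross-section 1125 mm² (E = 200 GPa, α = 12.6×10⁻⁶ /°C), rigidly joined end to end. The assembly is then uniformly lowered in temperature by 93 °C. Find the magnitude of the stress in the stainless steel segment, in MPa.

σ ≈ 124 MPa (tensile)

If the supports were absent, the total length change would be Σ αᵢΔT Lᵢ = 16.5×10⁻⁶×93×250 + 19.5×10⁻⁶×93×725 + 12.6×10⁻⁶×93×280 = 2.027 mm.
The rigid supports impose zero overall length change; the single axial force P common to all segments must satisfy P Σ Lᵢ/(AᵢEᵢ) = δ_free.
Σ Lᵢ/(AᵢEᵢ) = 250/(1975×199×10³) + 725/(1075×106×10³) + 280/(1125×200×10³) = 8.243×10⁻⁶ mm/N.
Hence P = δ_free / Σ(L/AE) = 2.027/8.243×10⁻⁶ = 245.8 kN (tensile).
σ_{stainless steel} = P / A = 245800 / 1975 = 124.5 MPa.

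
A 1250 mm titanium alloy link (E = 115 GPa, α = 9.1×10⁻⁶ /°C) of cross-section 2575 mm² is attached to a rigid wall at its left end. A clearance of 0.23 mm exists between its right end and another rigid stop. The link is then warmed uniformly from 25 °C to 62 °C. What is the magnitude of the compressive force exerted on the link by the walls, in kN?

P ≈ 45.2 kN

Unrestrained expansion: δ_free = αΔT L = 9.1×10⁻⁶ × 37 × 1250 = 0.4209 mm.
This exceeds the 0.23 mm gap, so the wall pushes back. The portion of expansion that must be recovered elastically is δ_free − gap = 0.4209 − 0.23 = 0.1909 mm.
Compatibility: PL/(AE) = 0.1909 mm, so σ = P/A = E × (0.1909/1250) = 17.56 MPa.
P = σA = 17.56 × 2575 = 45.22 kN.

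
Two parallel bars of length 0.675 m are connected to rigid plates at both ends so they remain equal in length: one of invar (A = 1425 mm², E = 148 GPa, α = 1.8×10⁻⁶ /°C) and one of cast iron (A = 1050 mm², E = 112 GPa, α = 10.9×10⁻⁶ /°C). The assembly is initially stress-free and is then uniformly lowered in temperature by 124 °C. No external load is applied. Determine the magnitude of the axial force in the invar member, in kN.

Equilibrium of a rigid end plate with no external load gives equal and opposite internal forces ±P in the two members. Since α_{cast iron} > α_{invar}, cooling drives the cast iron into tension and the invar into compression.
Compatibility of the two members (thermal + elastic change equal): (α₁ − α₂)ΔT = P·[1/(A₁E₁) + 1/(A₂E₂)].
|α₁ − α₂|·ΔT = 9.1×10⁻⁶ × 124 = 0.001128.
1/(A₁E₁) + 1/(A₂E₂) = 1/(1425×148×10³) + 1/(1050×112×10³) = 1.324×10⁻⁸ N⁻¹.
P = 0.001128 / 1.324×10⁻⁸ = 85190 N = 85.19 kN.

P ≈ 85.2 kN (compressive in the invar)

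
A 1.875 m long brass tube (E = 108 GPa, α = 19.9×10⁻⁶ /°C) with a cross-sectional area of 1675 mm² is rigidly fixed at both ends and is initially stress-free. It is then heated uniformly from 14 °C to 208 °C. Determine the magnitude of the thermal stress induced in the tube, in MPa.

σ ≈ 417 MPa (compressive)

The supports are rigid, so the total axial strain is zero. The restrained thermal strain is ε = αΔT = 19.9×10⁻⁶ × 194 = 3860.6×10⁻⁶.
σ = EαΔT = 108×10³ × 19.9×10⁻⁶ × 194 = 416.9 MPa (compressive; the tube is trying to expand).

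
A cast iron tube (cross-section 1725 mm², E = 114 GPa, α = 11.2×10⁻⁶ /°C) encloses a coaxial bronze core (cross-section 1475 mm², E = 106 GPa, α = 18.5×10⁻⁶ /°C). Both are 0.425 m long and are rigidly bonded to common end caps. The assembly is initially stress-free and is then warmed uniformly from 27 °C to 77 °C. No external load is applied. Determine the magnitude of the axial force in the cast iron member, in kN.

Both members must finish at the same length. With the larger α, the bronze tends to over-expand; the plates restrain it, putting the bronze in compression and the cast iron in tension. With no external load the two internal forces are equal and opposite, magnitude P.
Equating the net (thermal + elastic) strains gives |α₁ − α₂|·ΔT = P·[1/(A₁E₁) + 1/(A₂E₂)].
|α₁ − α₂|·ΔT = 7.3×10⁻⁶ × 50 = 0.000365.
1/(A₁E₁) + 1/(A₂E₂) = 1/(1725×114×10³) + 1/(1475×106×10³) = 1.148×10⁻⁸ N⁻¹.
So P = 0.000365 / 1.148×10⁻⁸ = 31.79 kN.

P ≈ 31.8 kN (tensile in the cast iron)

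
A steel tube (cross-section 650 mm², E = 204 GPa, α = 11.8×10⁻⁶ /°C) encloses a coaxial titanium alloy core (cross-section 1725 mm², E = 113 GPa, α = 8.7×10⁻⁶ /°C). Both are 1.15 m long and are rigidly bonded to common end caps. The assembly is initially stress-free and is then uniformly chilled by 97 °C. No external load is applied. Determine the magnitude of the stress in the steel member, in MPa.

Equilibrium of a rigid end plate with no external load gives equal and opposite internal forces ±P in the two members. Since α_{steel} > α_{titanium alloy}, cooling drives the steel into tension and the titanium alloy into compression.
Equating the net (thermal + elastic) strains gives |α₁ − α₂|·ΔT = P·[1/(A₁E₁) + 1/(A₂E₂)].
|α₁ − α₂|·ΔT = 3.1×10⁻⁶ × 97 = 0.0003007.
1/(A₁E₁) + 1/(A₂E₂) = 1/(650×204×10³) + 1/(1725×113×10³) = 1.267×10⁻⁸ N⁻¹.
P = 0.0003007 / 1.267×10⁻⁸ = 23730 N = 23.73 kN.
σ_{steel} = P/A₁ = 23730/650 = 36.51 MPa, tensile.

σ ≈ 36.5 MPa (tensile)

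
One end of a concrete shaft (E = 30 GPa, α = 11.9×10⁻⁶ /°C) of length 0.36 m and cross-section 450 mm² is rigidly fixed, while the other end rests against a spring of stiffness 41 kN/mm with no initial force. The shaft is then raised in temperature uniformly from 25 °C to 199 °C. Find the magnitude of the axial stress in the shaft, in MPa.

σ ≈ 32.4 MPa (compressive)

If the spring were absent the shaft would lengthen by αΔT L = 11.9×10⁻⁶ × 174 × 360 = 0.7454 mm.
Let P be the compressive force at the spring. The shaft shortens elastically by PL/(AE) and the spring compresses by P/k; together these equal δ_free.
P [ L/(AE) + 1/k ] = δ_free → P [ 360/(450×30×10³) + 1/(41×10³) ] = 0.7454.
P = 0.7454 / 5.106×10⁻⁵ = 14600 N.
σ = P/A = 14600/450 = 32.44 MPa.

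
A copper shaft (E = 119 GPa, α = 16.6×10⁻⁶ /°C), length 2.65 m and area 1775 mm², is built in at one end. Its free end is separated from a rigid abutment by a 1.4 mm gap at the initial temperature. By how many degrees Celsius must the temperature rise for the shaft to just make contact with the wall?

ΔT ≈ 31.8 °C

Contact occurs when the free expansion equals the gap: αΔT L = 1.4 mm.
So ΔT = g/(αL) = 1.4/(16.6×10⁻⁶ × 2650) = 31.83 °C.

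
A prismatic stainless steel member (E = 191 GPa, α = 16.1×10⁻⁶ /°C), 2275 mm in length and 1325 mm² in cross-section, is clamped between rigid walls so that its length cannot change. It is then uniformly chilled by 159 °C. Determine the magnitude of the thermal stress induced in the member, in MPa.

σ ≈ 489 MPa (tensile)

Because both ends are immovable the net strain is zero, and the suppressed thermal strain is αΔT = 16.1×10⁻⁶ × 159 = 2559.9×10⁻⁶.
The stress required to suppress this strain is σ = Eε = 191×10³ × 2559.9×10⁻⁶ = 488.9 MPa, tensile since the member is trying to contract.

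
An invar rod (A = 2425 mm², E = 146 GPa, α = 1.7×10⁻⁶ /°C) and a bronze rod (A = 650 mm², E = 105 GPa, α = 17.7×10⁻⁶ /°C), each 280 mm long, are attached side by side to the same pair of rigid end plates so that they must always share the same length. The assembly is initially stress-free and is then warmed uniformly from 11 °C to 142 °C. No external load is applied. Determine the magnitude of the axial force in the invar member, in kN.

P ≈ 120 kN (tensile in the invar)

Equilibrium of a rigid end plate with no external load gives equal and opposite internal forces ±P in the two members. Since α_{bronze} > α_{invar}, heating drives the bronze into compression and the invar into tension.
Compatibility of the two members (thermal + elastic change equal): (α₁ − α₂)ΔT = P·[1/(A₁E₁) + 1/(A₂E₂)].
|α₁ − α₂|·ΔT = 16×10⁻⁶ × 131 = 0.002096.
1/(A₁E₁) + 1/(A₂E₂) = 1/(2425×146×10³) + 1/(650×105×10³) = 1.748×10⁻⁸ N⁻¹.
P = 0.002096 / 1.748×10⁻⁸ = 119900 N = 119.9 kN.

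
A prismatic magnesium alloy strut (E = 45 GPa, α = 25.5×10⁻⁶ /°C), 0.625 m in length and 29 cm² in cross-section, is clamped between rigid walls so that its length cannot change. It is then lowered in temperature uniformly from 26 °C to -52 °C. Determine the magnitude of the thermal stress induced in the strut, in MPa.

σ ≈ 89.5 MPa (tensile)

Because both ends are immovable the net strain is zero, and the suppressed thermal strain is αΔT = 25.5×10⁻⁶ × 78 = 1989×10⁻⁶.
σ = EαΔT = 45×10³ × 25.5×10⁻⁶ × 78 = 89.5 MPa (tensile; the strut is trying to contract).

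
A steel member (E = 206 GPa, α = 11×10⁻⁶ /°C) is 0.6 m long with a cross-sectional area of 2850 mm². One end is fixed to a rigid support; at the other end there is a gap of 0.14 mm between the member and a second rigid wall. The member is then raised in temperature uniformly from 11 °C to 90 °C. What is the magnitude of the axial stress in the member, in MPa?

Free thermal elongation = αΔT L = 11×10⁻⁶ × 79 × 600 = 0.5214 mm.
This exceeds the 0.14 mm gap, so the wall pushes back. The portion of expansion that must be recovered elastically is δ_free − gap = 0.5214 − 0.14 = 0.3814 mm.
That suppressed elongation corresponds to σ = E·Δ/L = 206×10³ × 0.3814/600 = 130.9 MPa.

σ ≈ 131 MPa (compressive)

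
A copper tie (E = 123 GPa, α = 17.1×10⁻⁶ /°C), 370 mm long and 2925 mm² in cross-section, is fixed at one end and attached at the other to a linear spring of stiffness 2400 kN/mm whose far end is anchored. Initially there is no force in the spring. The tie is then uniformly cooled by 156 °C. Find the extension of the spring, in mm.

Free thermal contraction: δ_free = αΔT L = 17.1×10⁻⁶ × 156 × 370 = 0.987 mm.
With a force P in the spring, the elastic change of the tie is PL/(AE) and that of the spring is P/k; compatibility requires their sum to equal δ_free.
So P = δ_free / [L/(AE) + 1/k] = 0.987 / [ 370/(2925×123×10³) + 1/(2400×10³) ].
P = 0.987 / 1.445×10⁻⁶ = 683000 N.
Spring extension = P/k = 683000/(2400×10³) = 0.2846 mm.

δ ≈ 0.285 mm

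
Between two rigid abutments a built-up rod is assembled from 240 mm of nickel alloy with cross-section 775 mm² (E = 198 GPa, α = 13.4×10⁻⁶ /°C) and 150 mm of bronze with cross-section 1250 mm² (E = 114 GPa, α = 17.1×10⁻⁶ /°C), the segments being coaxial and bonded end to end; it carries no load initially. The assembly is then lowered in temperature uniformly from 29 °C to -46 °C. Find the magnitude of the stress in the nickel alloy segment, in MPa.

Free thermal contraction of the whole bar: Σ αᵢΔT Lᵢ = 13.4×10⁻⁶×75×240 + 17.1×10⁻⁶×75×150 = 0.4336 mm.
The rigid supports impose zero overall length change; the single axial force P common to all segments must satisfy P Σ Lᵢ/(AᵢEᵢ) = δ_free.
The series flexibility is Σ Lᵢ/(AᵢEᵢ) = 240/(775×198×10³) + 150/(1250×114×10³) = 2.617×10⁻⁶ mm/N.
Hence P = δ_free / Σ(L/AE) = 0.4336/2.617×10⁻⁶ = 165.7 kN (tensile).
σ_{nickel alloy} = P / A = 165700 / 775 = 213.8 MPa.

σ ≈ 214 MPa (tensile)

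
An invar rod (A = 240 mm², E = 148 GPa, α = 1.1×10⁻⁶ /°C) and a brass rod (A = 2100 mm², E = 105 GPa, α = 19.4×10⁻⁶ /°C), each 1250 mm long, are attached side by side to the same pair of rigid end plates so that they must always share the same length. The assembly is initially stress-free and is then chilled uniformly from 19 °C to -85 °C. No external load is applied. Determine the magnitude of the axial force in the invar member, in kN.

The brass has the larger α, so on cooling it would change length more than the invar if both were free. The rigid plates force a common final length, so the brass is put into tension and the invar into compression, with equal and opposite forces P (no external load).
Setting the final lengths equal and cancelling L: (α₁ − α₂)ΔT = P/(A₁E₁) + P/(A₂E₂).
|α₁ − α₂|·ΔT = 18.3×10⁻⁶ × 104 = 0.001903.
1/(A₁E₁) + 1/(A₂E₂) = 1/(240×148×10³) + 1/(2100×105×10³) = 3.269×10⁻⁸ N⁻¹.
P = 0.001903 / 3.269×10⁻⁸ = 58220 N = 58.22 kN.

P ≈ 58.2 kN (compressive in the invar)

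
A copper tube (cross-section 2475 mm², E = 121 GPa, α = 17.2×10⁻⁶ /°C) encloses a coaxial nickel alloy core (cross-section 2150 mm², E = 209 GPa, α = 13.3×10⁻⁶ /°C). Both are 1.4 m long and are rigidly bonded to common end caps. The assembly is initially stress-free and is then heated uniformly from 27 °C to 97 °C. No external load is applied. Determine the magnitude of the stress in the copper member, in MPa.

Both members must finish at the same length. With the larger α, the copper tends to over-expand; the plates restrain it, putting the copper in compression and the nickel alloy in tension. With no external load the two internal forces are equal and opposite, magnitude P.
Setting the final lengths equal and cancelling L: (α₁ − α₂)ΔT = P/(A₁E₁) + P/(A₂E₂).
|α₁ − α₂|·ΔT = 3.9×10⁻⁶ × 70 = 0.000273.
1/(A₁E₁) + 1/(A₂E₂) = 1/(2475×121×10³) + 1/(2150×209×10³) = 5.565×10⁻⁹ N⁻¹.
So P = 0.000273 / 5.565×10⁻⁹ = 49.06 kN.
σ_{copper} = P/A₁ = 49060/2475 = 19.82 MPa, compressive.

σ ≈ 19.8 MPa (compressive)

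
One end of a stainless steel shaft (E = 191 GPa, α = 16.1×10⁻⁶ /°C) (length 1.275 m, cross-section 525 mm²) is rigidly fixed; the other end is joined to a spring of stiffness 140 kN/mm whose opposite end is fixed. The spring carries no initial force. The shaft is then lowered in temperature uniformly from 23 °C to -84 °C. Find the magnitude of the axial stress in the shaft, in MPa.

Free thermal contraction: δ_free = αΔT L = 16.1×10⁻⁶ × 107 × 1275 = 2.196 mm.
Let P be the tensile force in the spring. The shaft extends elastically by PL/(AE) and the spring stretches by P/k; together these equal δ_free.
So P = δ_free / [L/(AE) + 1/k] = 2.196 / [ 1275/(525×191×10³) + 1/(140×10³) ].
P = 2.196 / 1.986×10⁻⁵ = 110600 N.
σ = P/A = 110600/525 = 210.7 MPa.

σ ≈ 211 MPa (tensile)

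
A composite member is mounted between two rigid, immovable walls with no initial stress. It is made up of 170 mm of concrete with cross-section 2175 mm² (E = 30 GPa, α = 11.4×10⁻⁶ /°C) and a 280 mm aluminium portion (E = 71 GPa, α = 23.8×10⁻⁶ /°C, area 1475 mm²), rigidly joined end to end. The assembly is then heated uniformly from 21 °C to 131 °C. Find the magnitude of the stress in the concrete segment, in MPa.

Free thermal expansion of the whole bar: Σ αᵢΔT Lᵢ = 11.4×10⁻⁶×110×170 + 23.8×10⁻⁶×110×280 = 0.9462 mm.
Since the ends are fixed, an axial force P builds up, equal in every segment, with P · Σ Lᵢ/(AᵢEᵢ) = δ_free.
Σ Lᵢ/(AᵢEᵢ) = 170/(2175×30×10³) + 280/(1475×71×10³) = 5.279×10⁻⁶ mm/N.
So P = 0.9462 / 5.279×10⁻⁶ = 179.2 kN, compressive.
σ_{concrete} = P / A = 179200 / 2175 = 82.41 MPa.

σ ≈ 82.4 MPa (compressive)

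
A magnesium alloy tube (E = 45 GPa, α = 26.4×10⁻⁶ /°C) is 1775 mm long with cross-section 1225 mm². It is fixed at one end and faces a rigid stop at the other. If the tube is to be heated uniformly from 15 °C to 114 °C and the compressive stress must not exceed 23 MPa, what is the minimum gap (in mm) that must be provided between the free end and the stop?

g ≈ 3.73 mm

With no wall the tube would lengthen by αΔT L = 26.4×10⁻⁶ × 99 × 1775 = 4.639 mm.
A stress of 23 MPa corresponds to the wall pushing the tube back by σL/E = 23×1775/(45×10³) = 0.9072 mm.
So the gap has to take up the difference, g_min = δ_free − σL/E = 4.639 − 0.9072 = 3.732 mm.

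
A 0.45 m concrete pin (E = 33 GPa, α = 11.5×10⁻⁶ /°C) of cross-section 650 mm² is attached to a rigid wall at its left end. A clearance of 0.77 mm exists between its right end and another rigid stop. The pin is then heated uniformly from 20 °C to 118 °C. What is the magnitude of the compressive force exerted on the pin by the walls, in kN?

P ≈ 0 kN

Free thermal elongation = αΔT L = 11.5×10⁻⁶ × 98 × 450 = 0.5071 mm.
Since δ_free = 0.507 mm is less than the 0.77 mm gap, the pin never touches the wall. No axial force develops.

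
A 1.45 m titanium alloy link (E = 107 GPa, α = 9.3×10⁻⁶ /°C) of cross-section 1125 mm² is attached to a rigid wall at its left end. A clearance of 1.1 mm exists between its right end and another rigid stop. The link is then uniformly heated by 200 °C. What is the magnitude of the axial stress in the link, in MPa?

σ ≈ 118 MPa (compressive)

Unrestrained expansion: δ_free = αΔT L = 9.3×10⁻⁶ × 200 × 1450 = 2.697 mm.
This exceeds the 1.1 mm gap, so the wall pushes back. The portion of expansion that must be recovered elastically is δ_free − gap = 2.697 − 1.1 = 1.597 mm.
So σ = E(δ_free − g)/L = 107×10³ × 1.597/1450 = 117.8 MPa.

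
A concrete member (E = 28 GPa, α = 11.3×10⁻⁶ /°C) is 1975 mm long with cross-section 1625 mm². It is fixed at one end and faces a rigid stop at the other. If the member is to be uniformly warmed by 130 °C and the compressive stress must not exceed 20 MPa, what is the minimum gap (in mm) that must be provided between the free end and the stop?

g ≈ 1.49 mm

Free expansion if unrestrained: δ_free = αΔT L = 11.3×10⁻⁶ × 130 × 1975 = 2.901 mm.
A stress of 20 MPa corresponds to the wall pushing the member back by σL/E = 20×1975/(28×10³) = 1.411 mm.
The gap must absorb the remainder: g_min = 2.901 − 1.411 = 1.491 mm.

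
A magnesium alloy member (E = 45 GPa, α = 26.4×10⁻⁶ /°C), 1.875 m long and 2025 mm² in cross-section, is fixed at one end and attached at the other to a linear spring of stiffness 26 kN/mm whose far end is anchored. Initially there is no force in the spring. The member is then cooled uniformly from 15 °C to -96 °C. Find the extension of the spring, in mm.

The unrestrained thermal change is αΔT L = 26.4×10⁻⁶ × 111 × 1875 = 5.494 mm.
With a force P in the spring, the elastic change of the member is PL/(AE) and that of the spring is P/k; compatibility requires their sum to equal δ_free.
P [ L/(AE) + 1/k ] = δ_free → P [ 1875/(2025×45×10³) + 1/(26×10³) ] = 5.494.
P = 5.494 / 5.904×10⁻⁵ = 93070 N.
Spring extension = P/k = 93070/(26×10³) = 3.58 mm.

δ ≈ 3.58 mm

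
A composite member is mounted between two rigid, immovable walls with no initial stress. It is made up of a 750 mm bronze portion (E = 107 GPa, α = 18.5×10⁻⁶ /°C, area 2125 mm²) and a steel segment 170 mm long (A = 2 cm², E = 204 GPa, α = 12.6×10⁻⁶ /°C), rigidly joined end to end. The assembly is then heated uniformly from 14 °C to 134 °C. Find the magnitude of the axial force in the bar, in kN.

P ≈ 257 kN (compressive)

With the walls removed the bar would change length by δ_free = Σ αᵢΔT Lᵢ = 18.5×10⁻⁶×120×750 + 12.6×10⁻⁶×120×170 = 1.922 mm.
The walls prevent any net length change, so an axial force P (same in every segment) develops. Compatibility: P · Σ Lᵢ/(AᵢEᵢ) = δ_free.
The series flexibility is Σ Lᵢ/(AᵢEᵢ) = 750/(2125×107×10³) + 170/(200×204×10³) = 7.465×10⁻⁶ mm/N.
P = 1.922 / 7.465×10⁻⁶ = 257500 N = 257.5 kN, compressive.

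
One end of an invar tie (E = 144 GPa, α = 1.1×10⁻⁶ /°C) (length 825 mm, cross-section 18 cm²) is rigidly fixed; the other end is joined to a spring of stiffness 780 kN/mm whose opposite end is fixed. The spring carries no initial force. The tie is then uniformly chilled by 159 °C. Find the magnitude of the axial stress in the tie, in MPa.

If the spring were absent the tie would shorten by αΔT L = 1.1×10⁻⁶ × 159 × 825 = 0.1443 mm.
With a force P in the spring, the elastic change of the tie is PL/(AE) and that of the spring is P/k; compatibility requires their sum to equal δ_free.
So P = δ_free / [L/(AE) + 1/k] = 0.1443 / [ 825/(1800×144×10³) + 1/(780×10³) ].
P = 0.1443 / 4.465×10⁻⁶ = 32320 N.
σ = P/A = 32320/1800 = 17.95 MPa.

σ ≈ 18 MPa (tensile)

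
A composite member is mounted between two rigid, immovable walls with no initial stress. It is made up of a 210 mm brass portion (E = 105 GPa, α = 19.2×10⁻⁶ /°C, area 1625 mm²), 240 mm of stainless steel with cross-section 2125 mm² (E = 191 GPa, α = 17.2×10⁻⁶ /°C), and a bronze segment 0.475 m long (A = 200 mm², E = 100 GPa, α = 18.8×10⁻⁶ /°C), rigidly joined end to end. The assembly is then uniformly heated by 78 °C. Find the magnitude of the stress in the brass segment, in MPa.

Free thermal expansion of the whole bar: Σ αᵢΔT Lᵢ = 19.2×10⁻⁶×78×210 + 17.2×10⁻⁶×78×240 + 18.8×10⁻⁶×78×475 = 1.333 mm.
Since the ends are fixed, an axial force P builds up, equal in every segment, with P · Σ Lᵢ/(AᵢEᵢ) = δ_free.
Σ Lᵢ/(AᵢEᵢ) = 210/(1625×105×10³) + 240/(2125×191×10³) + 475/(200×100×10³) = 2.557×10⁻⁵ mm/N.
So P = 1.333 / 2.557×10⁻⁵ = 52.13 kN, compressive.
σ_{brass} = P / A = 52130 / 1625 = 32.08 MPa.

σ ≈ 32.1 MPa (compressive)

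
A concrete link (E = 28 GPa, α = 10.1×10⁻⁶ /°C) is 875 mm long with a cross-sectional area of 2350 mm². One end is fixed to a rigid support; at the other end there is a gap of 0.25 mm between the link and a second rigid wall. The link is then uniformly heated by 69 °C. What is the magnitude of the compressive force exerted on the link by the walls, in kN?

P ≈ 27.1 kN

Free thermal elongation = αΔT L = 10.1×10⁻⁶ × 69 × 875 = 0.6098 mm.
After closing the 0.25 mm clearance, 0.6098 − 0.25 = 0.3598 mm of expansion remains to be suppressed by the wall.
So σ = E(δ_free − g)/L = 28×10³ × 0.3598/875 = 11.51 MPa.
P = σA = 11.51 × 2350 = 27.06 kN.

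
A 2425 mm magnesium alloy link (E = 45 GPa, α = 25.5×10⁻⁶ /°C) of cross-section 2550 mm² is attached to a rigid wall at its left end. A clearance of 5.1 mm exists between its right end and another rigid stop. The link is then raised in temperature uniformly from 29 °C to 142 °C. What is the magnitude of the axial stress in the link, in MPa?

σ ≈ 35 MPa (compressive)

Unrestrained expansion: δ_free = αΔT L = 25.5×10⁻⁶ × 113 × 2425 = 6.988 mm.
After closing the 5.1 mm clearance, 6.988 − 5.1 = 1.888 mm of expansion remains to be suppressed by the wall.
Compatibility: PL/(AE) = 1.888 mm, so σ = P/A = E × (1.888/2425) = 35.03 MPa.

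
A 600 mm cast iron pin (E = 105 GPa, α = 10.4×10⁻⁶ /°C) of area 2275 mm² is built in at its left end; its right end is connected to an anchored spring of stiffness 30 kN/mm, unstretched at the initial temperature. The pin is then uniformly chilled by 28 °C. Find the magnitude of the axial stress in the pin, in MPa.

σ ≈ 2.14 MPa (tensile)

The unrestrained thermal change is αΔT L = 10.4×10⁻⁶ × 28 × 600 = 0.1747 mm.
Let P be the tensile force in the spring. The pin extends elastically by PL/(AE) and the spring stretches by P/k; together these equal δ_free.
P [ L/(AE) + 1/k ] = δ_free → P [ 600/(2275×105×10³) + 1/(30×10³) ] = 0.1747.
P = 0.1747 / 3.585×10⁻⁵ = 4874 N.
σ = P/A = 4874/2275 = 2.143 MPa.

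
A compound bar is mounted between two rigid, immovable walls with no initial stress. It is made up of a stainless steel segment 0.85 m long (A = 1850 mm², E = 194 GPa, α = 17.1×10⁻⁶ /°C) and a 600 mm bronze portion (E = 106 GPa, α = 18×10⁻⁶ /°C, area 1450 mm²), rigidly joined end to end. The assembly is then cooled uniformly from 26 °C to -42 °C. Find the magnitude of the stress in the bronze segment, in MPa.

If the supports were absent, the total length change would be Σ αᵢΔT Lᵢ = 17.1×10⁻⁶×68×850 + 18×10⁻⁶×68×600 = 1.723 mm.
The rigid supports impose zero overall length change; the single axial force P common to all segments must satisfy P Σ Lᵢ/(AᵢEᵢ) = δ_free.
Σ Lᵢ/(AᵢEᵢ) = 850/(1850×194×10³) + 600/(1450×106×10³) = 6.272×10⁻⁶ mm/N.
Hence P = δ_free / Σ(L/AE) = 1.723/6.272×10⁻⁶ = 274.7 kN (tensile).
σ_{bronze} = P / A = 274700 / 1450 = 189.4 MPa.

σ ≈ 189 MPa (tensile)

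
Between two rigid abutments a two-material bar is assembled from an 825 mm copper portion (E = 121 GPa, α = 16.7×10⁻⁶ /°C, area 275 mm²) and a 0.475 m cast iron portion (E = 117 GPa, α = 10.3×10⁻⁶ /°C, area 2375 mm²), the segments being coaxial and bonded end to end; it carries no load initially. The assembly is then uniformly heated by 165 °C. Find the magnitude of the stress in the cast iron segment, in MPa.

σ ≈ 48.9 MPa (compressive)

If the supports were absent, the total length change would be Σ αᵢΔT Lᵢ = 16.7×10⁻⁶×165×825 + 10.3×10⁻⁶×165×475 = 3.081 mm.
Since the ends are fixed, an axial force P builds up, equal in every segment, with P · Σ Lᵢ/(AᵢEᵢ) = δ_free.
Σ Lᵢ/(AᵢEᵢ) = 825/(275×121×10³) + 475/(2375×117×10³) = 2.65×10⁻⁵ mm/N.
Hence P = δ_free / Σ(L/AE) = 3.081/2.65×10⁻⁵ = 116.2 kN (compressive).
σ_{cast iron} = P / A = 116200 / 2375 = 48.94 MPa.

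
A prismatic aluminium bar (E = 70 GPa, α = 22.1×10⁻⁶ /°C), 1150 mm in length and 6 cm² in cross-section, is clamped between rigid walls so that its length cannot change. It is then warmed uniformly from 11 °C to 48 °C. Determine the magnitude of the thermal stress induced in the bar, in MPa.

The supports are rigid, so the total axial strain is zero. The restrained thermal strain is ε = αΔT = 22.1×10⁻⁶ × 37 = 817.7×10⁻⁶.
Hence σ = E·αΔT = 70×10³ × 817.7×10⁻⁶ = 57.24 MPa, compressive.

σ ≈ 57.2 MPa (compressive)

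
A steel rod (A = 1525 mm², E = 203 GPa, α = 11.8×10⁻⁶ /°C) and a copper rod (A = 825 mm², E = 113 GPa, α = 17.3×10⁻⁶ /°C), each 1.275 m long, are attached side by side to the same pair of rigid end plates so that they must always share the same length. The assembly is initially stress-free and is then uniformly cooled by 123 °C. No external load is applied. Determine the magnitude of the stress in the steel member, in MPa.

Both members must finish at the same length. With the larger α, the copper tends to over-contract; the plates restrain it, putting the copper in tension and the steel in compression. With no external load the two internal forces are equal and opposite, magnitude P.
Equating the net (thermal + elastic) strains gives |α₁ − α₂|·ΔT = P·[1/(A₁E₁) + 1/(A₂E₂)].
|α₁ − α₂|·ΔT = 5.5×10⁻⁶ × 123 = 0.0006765.
1/(A₁E₁) + 1/(A₂E₂) = 1/(1525×203×10³) + 1/(825×113×10³) = 1.396×10⁻⁸ N⁻¹.
P = 0.0006765 / 1.396×10⁻⁸ = 48470 N = 48.47 kN.
σ_{steel} = P/A₁ = 48470/1525 = 31.78 MPa, compressive.

σ ≈ 31.8 MPa (compressive)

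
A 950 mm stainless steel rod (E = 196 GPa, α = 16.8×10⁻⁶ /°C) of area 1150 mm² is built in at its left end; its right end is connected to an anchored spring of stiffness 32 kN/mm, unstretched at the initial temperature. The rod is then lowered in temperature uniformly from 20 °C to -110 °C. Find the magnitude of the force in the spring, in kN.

If the spring were absent the rod would shorten by αΔT L = 16.8×10⁻⁶ × 130 × 950 = 2.075 mm.
Let P be the tensile force in the spring. The rod extends elastically by PL/(AE) and the spring stretches by P/k; together these equal δ_free.
So P = δ_free / [L/(AE) + 1/k] = 2.075 / [ 950/(1150×196×10³) + 1/(32×10³) ].
P = 2.075 / 3.546×10⁻⁵ = 58500 N.

P ≈ 58.5 kN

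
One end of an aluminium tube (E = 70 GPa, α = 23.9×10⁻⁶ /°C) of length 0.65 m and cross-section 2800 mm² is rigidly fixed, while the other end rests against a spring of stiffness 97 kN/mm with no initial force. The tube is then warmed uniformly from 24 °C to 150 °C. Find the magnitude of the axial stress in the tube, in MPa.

Free thermal expansion: δ_free = αΔT L = 23.9×10⁻⁶ × 126 × 650 = 1.957 mm.
With a force P in the spring, the elastic change of the tube is PL/(AE) and that of the spring is P/k; compatibility requires their sum to equal δ_free.
So P = δ_free / [L/(AE) + 1/k] = 1.957 / [ 650/(2800×70×10³) + 1/(97×10³) ].
P = 1.957 / 1.363×10⁻⁵ = 143700 N.
σ = P/A = 143700/2800 = 51.31 MPa.

σ ≈ 51.3 MPa (compressive)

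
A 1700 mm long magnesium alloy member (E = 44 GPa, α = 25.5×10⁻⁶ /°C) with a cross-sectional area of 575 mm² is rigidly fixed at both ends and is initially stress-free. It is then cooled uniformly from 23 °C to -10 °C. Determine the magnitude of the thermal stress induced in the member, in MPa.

σ ≈ 37 MPa (tensile)

Because both ends are immovable the net strain is zero, and the suppressed thermal strain is αΔT = 25.5×10⁻⁶ × 33 = 841.5×10⁻⁶.
Hence σ = E·αΔT = 44×10³ × 841.5×10⁻⁶ = 37.03 MPa, tensile.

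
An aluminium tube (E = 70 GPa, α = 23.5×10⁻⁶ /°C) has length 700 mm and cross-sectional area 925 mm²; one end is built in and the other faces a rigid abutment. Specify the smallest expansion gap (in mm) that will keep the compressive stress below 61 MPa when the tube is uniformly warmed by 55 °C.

g ≈ 0.295 mm

Free expansion if unrestrained: δ_free = αΔT L = 23.5×10⁻⁶ × 55 × 700 = 0.9048 mm.
At the allowable stress the elastic shortening the wall may impose is σL/E = 61 × 700 / (70×10³) = 0.61 mm.
The gap must absorb the remainder: g_min = 0.9048 − 0.61 = 0.2948 mm.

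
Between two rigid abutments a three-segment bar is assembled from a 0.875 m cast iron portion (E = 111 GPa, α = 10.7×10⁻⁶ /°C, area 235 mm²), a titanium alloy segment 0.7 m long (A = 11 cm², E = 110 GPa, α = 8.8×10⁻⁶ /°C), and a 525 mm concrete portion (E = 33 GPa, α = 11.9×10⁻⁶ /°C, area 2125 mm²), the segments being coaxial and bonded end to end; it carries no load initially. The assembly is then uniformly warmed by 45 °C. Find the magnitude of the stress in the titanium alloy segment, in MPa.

σ ≈ 19 MPa (compressive)

Free thermal expansion of the whole bar: Σ αᵢΔT Lᵢ = 10.7×10⁻⁶×45×875 + 8.8×10⁻⁶×45×700 + 11.9×10⁻⁶×45×525 = 0.9796 mm.
The walls prevent any net length change, so an axial force P (same in every segment) develops. Compatibility: P · Σ Lᵢ/(AᵢEᵢ) = δ_free.
The series flexibility is Σ Lᵢ/(AᵢEᵢ) = 875/(235×111×10³) + 700/(1100×110×10³) + 525/(2125×33×10³) = 4.682×10⁻⁵ mm/N.
P = 0.9796 / 4.682×10⁻⁵ = 20930 N = 20.93 kN, compressive.
σ_{titanium alloy} = P / A = 20930 / 1100 = 19.02 MPa.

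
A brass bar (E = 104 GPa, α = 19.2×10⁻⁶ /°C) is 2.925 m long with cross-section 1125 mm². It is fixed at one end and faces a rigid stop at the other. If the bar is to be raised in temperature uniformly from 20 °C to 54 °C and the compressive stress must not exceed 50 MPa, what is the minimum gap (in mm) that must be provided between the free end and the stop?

With no wall the bar would lengthen by αΔT L = 19.2×10⁻⁶ × 34 × 2925 = 1.909 mm.
A stress of 50 MPa corresponds to the wall pushing the bar back by σL/E = 50×2925/(104×10³) = 1.406 mm.
So the gap has to take up the difference, g_min = δ_free − σL/E = 1.909 − 1.406 = 0.5032 mm.

g ≈ 0.503 mm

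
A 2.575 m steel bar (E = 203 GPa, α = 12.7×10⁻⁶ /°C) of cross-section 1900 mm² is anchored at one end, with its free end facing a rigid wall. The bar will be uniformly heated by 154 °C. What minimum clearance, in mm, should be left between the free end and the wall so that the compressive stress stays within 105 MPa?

g ≈ 3.7 mm

Free expansion if unrestrained: δ_free = αΔT L = 12.7×10⁻⁶ × 154 × 2575 = 5.036 mm.
A stress of 105 MPa corresponds to the wall pushing the bar back by σL/E = 105×2575/(203×10³) = 1.332 mm.
The gap must absorb the remainder: g_min = 5.036 − 1.332 = 3.704 mm.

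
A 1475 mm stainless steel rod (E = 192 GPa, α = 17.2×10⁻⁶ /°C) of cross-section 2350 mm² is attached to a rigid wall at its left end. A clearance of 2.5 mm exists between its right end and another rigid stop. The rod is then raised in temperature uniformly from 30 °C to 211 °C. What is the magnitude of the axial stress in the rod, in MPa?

σ ≈ 272 MPa (compressive)

Unrestrained expansion: δ_free = αΔT L = 17.2×10⁻⁶ × 181 × 1475 = 4.592 mm.
The gap closes (δ_free > 2.5 mm) and the wall then resists a further 4.592 − 2.5 = 2.092 mm of expansion.
That suppressed elongation corresponds to σ = E·Δ/L = 192×10³ × 2.092/1475 = 272.3 MPa.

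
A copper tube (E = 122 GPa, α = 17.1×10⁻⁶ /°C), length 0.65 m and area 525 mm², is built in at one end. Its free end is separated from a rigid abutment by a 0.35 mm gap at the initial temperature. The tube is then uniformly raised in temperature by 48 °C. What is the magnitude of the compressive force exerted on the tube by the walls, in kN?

P ≈ 18.1 kN

Free thermal elongation = αΔT L = 17.1×10⁻⁶ × 48 × 650 = 0.5335 mm.
This exceeds the 0.35 mm gap, so the wall pushes back. The portion of expansion that must be recovered elastically is δ_free − gap = 0.5335 − 0.35 = 0.1835 mm.
So σ = E(δ_free − g)/L = 122×10³ × 0.1835/650 = 34.45 MPa.
P = σA = 34.45 × 525 = 18.08 kN.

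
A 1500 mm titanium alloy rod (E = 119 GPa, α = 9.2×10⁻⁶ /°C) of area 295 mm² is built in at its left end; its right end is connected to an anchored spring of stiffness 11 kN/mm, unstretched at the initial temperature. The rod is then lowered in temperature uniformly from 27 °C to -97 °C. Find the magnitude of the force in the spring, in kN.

P ≈ 12.8 kN

The unrestrained thermal change is αΔT L = 9.2×10⁻⁶ × 124 × 1500 = 1.711 mm.
Let P be the tensile force in the spring. The rod extends elastically by PL/(AE) and the spring stretches by P/k; together these equal δ_free.
So P = δ_free / [L/(AE) + 1/k] = 1.711 / [ 1500/(295×119×10³) + 1/(11×10³) ].
P = 1.711 / 0.0001336 = 12800 N.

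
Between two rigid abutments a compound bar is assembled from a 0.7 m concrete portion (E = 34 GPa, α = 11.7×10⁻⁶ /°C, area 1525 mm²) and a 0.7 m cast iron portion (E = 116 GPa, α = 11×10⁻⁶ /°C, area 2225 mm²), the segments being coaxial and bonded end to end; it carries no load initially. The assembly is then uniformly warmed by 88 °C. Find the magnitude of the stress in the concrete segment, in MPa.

With the walls removed the bar would change length by δ_free = Σ αᵢΔT Lᵢ = 11.7×10⁻⁶×88×700 + 11×10⁻⁶×88×700 = 1.398 mm.
The rigid supports impose zero overall length change; the single axial force P common to all segments must satisfy P Σ Lᵢ/(AᵢEᵢ) = δ_free.
The series flexibility is Σ Lᵢ/(AᵢEᵢ) = 700/(1525×34×10³) + 700/(2225×116×10³) = 1.621×10⁻⁵ mm/N.
P = 1.398 / 1.621×10⁻⁵ = 86250 N = 86.25 kN, compressive.
σ_{concrete} = P / A = 86250 / 1525 = 56.56 MPa.

σ ≈ 56.6 MPa (compressive)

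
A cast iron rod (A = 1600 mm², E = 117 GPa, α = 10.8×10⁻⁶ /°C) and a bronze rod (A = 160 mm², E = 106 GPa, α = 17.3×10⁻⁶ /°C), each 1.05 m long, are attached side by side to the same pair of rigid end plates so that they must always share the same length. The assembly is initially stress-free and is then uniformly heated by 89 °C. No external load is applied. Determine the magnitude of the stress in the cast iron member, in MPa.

σ ≈ 5.62 MPa (tensile)

The bronze has the larger α, so on heating it would change length more than the cast iron if both were free. The rigid plates force a common final length, so the bronze is put into compression and the cast iron into tension, with equal and opposite forces P (no external load).
Setting the final lengths equal and cancelling L: (α₁ − α₂)ΔT = P/(A₁E₁) + P/(A₂E₂).
|α₁ − α₂|·ΔT = 6.5×10⁻⁶ × 89 = 0.0005785.
1/(A₁E₁) + 1/(A₂E₂) = 1/(1600×117×10³) + 1/(160×106×10³) = 6.43×10⁻⁸ N⁻¹.
P = 0.0005785 / 6.43×10⁻⁸ = 8996 N = 8.996 kN.
σ_{cast iron} = P/A₁ = 8996/1600 = 5.623 MPa, tensile.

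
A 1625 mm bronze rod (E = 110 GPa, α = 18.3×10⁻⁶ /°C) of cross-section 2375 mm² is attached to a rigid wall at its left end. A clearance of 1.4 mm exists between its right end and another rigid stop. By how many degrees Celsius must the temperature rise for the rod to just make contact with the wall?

ΔT ≈ 47.1 °C

The gap closes when αΔT L = 1.4 mm, since the rod is still unstressed at that instant.
ΔT = 1.4 / (18.3×10⁻⁶ × 1625) = 47.08 °C.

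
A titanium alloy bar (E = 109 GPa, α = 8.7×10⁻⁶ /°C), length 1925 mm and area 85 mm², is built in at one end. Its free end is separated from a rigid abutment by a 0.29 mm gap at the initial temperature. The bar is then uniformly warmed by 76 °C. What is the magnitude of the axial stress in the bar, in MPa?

σ ≈ 55.7 MPa (compressive)

Unrestrained expansion: δ_free = αΔT L = 8.7×10⁻⁶ × 76 × 1925 = 1.273 mm.
After closing the 0.29 mm clearance, 1.273 − 0.29 = 0.9828 mm of expansion remains to be suppressed by the wall.
Compatibility: PL/(AE) = 0.9828 mm, so σ = P/A = E × (0.9828/1925) = 55.65 MPa.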